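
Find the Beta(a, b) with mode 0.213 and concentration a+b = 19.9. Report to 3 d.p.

Since the density peak of Beta(a,b) is at (a−1)/(a+b−2),
a = 1 + 0.213(19.9−2) = 4.813 and b = 19.9 − 4.813 = 15.087.

a = 4.813, b = 15.087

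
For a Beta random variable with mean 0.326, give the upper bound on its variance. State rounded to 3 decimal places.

0.220

For fixed mean μ the Beta variance is μ(1−μ)/(α+β+1), increasing as α+β decreases.
Its least upper bound (not attained) is μ(1−μ) = 0.326·0.674 = 0.220.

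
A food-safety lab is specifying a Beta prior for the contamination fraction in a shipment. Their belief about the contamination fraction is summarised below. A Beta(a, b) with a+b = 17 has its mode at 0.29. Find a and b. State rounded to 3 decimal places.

a = 5.350, b = 11.650

Mode = (a−1)/(κ−2) with κ = a+b, so a−1 = 0.29·15 = 4.350.
a = 5.350; b = κ − a = 11.650.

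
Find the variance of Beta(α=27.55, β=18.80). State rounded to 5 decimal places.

0.00509

μ = 27.55/46.35 = 0.594391; Var = μ(1−μ)/(α+β+1) = 0.2410904/47.35 = 0.00509.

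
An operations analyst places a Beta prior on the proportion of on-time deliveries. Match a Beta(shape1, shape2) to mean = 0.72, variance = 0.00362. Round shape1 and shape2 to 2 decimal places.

By moment matching, shape1+shape2 = μ(1−μ)/σ² − 1 = (0.72·0.28)/0.00362 − 1 = 55.6906 − 1 = 54.6906.
Since shape1/(shape1+shape2) = μ, shape1 = 0.72·54.6906 = 39.38 and shape2 = 0.28·54.6906 = 15.31.

shape1 = 39.38, shape2 = 15.31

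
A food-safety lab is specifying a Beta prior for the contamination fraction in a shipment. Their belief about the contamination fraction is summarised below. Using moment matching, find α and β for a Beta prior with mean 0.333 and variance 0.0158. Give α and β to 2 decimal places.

Let s = α+β. The Beta variance is μ(1−μ)/(s+1).
So s+1 = μ(1−μ)/σ² = (0.333×0.667)/0.0158 = 0.222111/0.0158 = 14.0577, giving s = 13.0577.
Then α = μs = 0.333×13.0577 = 4.35 and β = (1−μ)s = 0.667×13.0577 = 8.71.

α = 4.35, β = 8.71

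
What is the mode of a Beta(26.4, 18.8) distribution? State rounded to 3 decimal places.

The density x^(α−1)(1−x)^(β−1) is maximised at (α−1)/(α+β−2) = 25.4/43.2 = 0.588.

0.588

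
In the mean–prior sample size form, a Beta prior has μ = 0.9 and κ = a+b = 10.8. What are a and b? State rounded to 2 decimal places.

a = μκ = 0.9×10.8 = 9.72 and b = (1−μ)κ = 0.1×10.8 = 1.08.

a = 9.72, b = 1.08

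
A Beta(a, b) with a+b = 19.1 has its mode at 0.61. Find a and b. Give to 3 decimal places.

a = 11.431, b = 7.669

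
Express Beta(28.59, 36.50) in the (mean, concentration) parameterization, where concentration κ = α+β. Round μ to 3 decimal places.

κ = α+β = 28.59+36.50 = 65.09; μ = α/κ = 28.59/65.09 = 0.439.

μ = 0.439, κ = 65.09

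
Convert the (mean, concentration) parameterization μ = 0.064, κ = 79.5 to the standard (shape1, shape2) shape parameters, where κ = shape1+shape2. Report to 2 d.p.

Split κ in proportion μ : (1−μ): shape1 = 0.064·79.5 = 5.09, shape2 = 79.5 − 5.09 = 74.41.

shape1 = 5.09, shape2 = 74.41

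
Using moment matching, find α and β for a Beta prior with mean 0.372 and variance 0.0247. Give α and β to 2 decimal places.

α = 3.15, β = 5.31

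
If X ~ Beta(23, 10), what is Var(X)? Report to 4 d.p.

0.0062

Var = αβ/[(α+β)²(α+β+1)] = (23×10)/(33²×34) = 230/37026 = 0.0062.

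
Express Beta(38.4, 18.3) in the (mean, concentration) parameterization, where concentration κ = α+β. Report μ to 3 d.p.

κ = α+β = 38.4+18.3 = 56.7; μ = α/κ = 38.4/56.7 = 0.677.

μ = 0.677, κ = 56.7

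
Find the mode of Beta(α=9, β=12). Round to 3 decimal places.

The density x^(α−1)(1−x)^(β−1) is maximised at (α−1)/(α+β−2) = 8/19 = 0.421.

0.421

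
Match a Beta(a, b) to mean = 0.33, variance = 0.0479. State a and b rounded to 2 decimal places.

a = 1.19, b = 2.42

Let s = a+b. The Beta variance is μ(1−μ)/(s+1).
So s+1 = μ(1−μ)/σ² = (0.33×0.67)/0.0479 = 0.2211/0.0479 = 4.6159, giving s = 3.6159.
Then a = μs = 0.33×3.6159 = 1.19 and b = (1−μ)s = 0.67×3.6159 = 2.42.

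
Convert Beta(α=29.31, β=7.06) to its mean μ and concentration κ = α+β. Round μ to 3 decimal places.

κ = α+β = 29.31+7.06 = 36.37; μ = α/κ = 29.31/36.37 = 0.806.

μ = 0.806, κ = 36.37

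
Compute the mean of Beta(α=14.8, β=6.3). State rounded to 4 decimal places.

0.7014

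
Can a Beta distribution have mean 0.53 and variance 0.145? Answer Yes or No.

Yes

A Beta with mean μ has variance μ(1−μ)/(α+β+1) < μ(1−μ).
Here μ(1−μ) = 0.53×0.47 = 0.2491, and 0.145 < 0.2491.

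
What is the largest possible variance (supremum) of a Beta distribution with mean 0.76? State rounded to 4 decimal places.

0.1824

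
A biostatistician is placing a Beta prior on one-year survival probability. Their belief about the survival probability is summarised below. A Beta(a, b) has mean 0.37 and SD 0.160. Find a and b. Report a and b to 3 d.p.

a = 2.999, b = 5.106

σ² = 0.160² = 0.025600.
With s = a+b, Var = μ(1−μ)/(s+1), so s+1 = (0.37×0.63)/0.025600 = 9.1055 and s = 8.1055.
a = μs = 2.999, b = (1−μ)s = 5.106.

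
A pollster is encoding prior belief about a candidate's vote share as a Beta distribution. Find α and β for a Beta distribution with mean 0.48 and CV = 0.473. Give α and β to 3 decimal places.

α = 1.844, β = 1.998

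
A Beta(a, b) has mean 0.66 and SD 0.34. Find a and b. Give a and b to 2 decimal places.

Variance = 0.34² = 0.1156. The moment-matching identity a+b = μ(1−μ)/Var − 1 gives
a+b = 0.2244/0.1156 − 1 = 0.9412, so a = μ·0.9412 = 0.62 and b = (1−μ)·0.9412 = 0.32.

a = 0.62, b = 0.32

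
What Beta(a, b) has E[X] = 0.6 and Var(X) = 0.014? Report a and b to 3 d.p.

Let s = a+b. The Beta variance is μ(1−μ)/(s+1).
So s+1 = μ(1−μ)/σ² = (0.6×0.4)/0.014 = 0.24/0.014 = 17.1429, giving s = 16.1429.
Then a = μs = 0.6×16.1429 = 9.686 and b = (1−μ)s = 0.4×16.1429 = 6.457.

a = 9.686, b = 6.457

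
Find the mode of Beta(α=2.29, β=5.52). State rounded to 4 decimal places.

0.2220

With α,β > 1, mode = (α−1)/(α+β−2) = 1.29/5.81 = 0.2220.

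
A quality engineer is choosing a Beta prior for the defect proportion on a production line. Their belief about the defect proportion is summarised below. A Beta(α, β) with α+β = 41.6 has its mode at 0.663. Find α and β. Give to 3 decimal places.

α = 27.255, β = 14.345

Mode = (α−1)/(κ−2) with κ = α+β, so α−1 = 0.663·39.6 = 26.255.
α = 27.255; β = κ − α = 14.345.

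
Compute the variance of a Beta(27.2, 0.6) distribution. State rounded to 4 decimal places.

0.0007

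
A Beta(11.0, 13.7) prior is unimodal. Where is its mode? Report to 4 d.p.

With α,β > 1, mode = (α−1)/(α+β−2) = 10.0/22.7 = 0.4405.

0.4405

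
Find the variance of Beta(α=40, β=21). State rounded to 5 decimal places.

μ = 40/61 = 0.655738; Var = μ(1−μ)/(α+β+1) = 0.2257458/62 = 0.00364.

0.00364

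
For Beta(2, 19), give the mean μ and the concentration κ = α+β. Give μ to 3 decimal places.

μ = 0.095, κ = 21

κ = α+β = 2+19 = 21; μ = α/κ = 2/21 = 0.095.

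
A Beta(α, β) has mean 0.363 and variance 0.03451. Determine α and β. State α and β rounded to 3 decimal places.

α = 2.069, β = 3.631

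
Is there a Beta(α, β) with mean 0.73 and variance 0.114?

Yes

The Beta variance bound is σ² < μ(1−μ).
Here μ(1−μ) = 0.73×0.27 = 0.1971, and 0.114 < 0.1971.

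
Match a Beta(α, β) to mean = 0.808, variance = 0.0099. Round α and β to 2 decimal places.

α = 11.85, β = 2.82

Write ν = α+β; then α = μν and Var = μ(1−μ)/(ν+1).
ν = μ(1−μ)/Var − 1 = 0.155136/0.0099 − 1 = 14.6703.
α = 0.808·14.6703 = 11.85, β = 0.192·14.6703 = 2.82.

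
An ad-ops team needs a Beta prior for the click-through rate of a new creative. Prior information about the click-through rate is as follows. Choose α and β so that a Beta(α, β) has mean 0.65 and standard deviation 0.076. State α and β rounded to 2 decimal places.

α = 24.95, β = 13.44

Variance = 0.076² = 0.005776. The moment-matching identity α+β = μ(1−μ)/Var − 1 gives
α+β = 0.2275/0.005776 − 1 = 38.3871, so α = μ·38.3871 = 24.95 and β = (1−μ)·38.3871 = 13.44.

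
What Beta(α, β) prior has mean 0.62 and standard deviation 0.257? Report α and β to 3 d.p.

First σ² = 0.066049. Setting α = μn, β = (1−μ)n with n = α+β,
μ(1−μ)/(n+1) = 0.066049 ⇒ n+1 = 0.2356/0.066049 = 3.5670 ⇒ n = 2.5670.
Hence α = 0.62×2.5670 = 1.592, β = 0.38×2.5670 = 0.975.

α = 1.592, β = 0.975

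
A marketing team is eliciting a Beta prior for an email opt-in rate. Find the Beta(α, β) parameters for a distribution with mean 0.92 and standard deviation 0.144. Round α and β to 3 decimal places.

σ² = 0.144² = 0.020736.
With s = α+β, Var = μ(1−μ)/(s+1), so s+1 = (0.92×0.08)/0.020736 = 3.5494 and s = 2.5494.
α = μs = 2.345, β = (1−μ)s = 0.204.

α = 2.345, β = 0.204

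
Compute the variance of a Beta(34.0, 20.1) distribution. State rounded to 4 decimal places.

μ = 34.0/54.1 = 0.628466; Var = μ(1−μ)/(α+β+1) = 0.2334965/55.1 = 0.0042.

0.0042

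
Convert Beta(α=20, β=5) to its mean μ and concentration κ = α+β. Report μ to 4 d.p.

κ = α+β = 20+5 = 25; μ = α/κ = 20/25 = 0.8000.

μ = 0.8000, κ = 25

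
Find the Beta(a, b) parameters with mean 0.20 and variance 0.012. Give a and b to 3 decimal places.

a = 2.467, b = 9.867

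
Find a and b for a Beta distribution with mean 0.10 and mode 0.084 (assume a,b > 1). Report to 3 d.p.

Let s = a+b. Mean gives a = μs = 0.10s; mode gives (a−1)/(s−2) = 0.084.
Substituting: 0.10s − 1 = 0.084(s−2) = 0.084s − 0.168, so 0.016s = 0.832 and s = 52.0000.
Then a = 0.10×52.0000 = 5.200 and b = s−a = 46.800.

a = 5.200, b = 46.800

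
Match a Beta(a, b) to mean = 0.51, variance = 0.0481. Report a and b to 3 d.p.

a = 2.140, b = 2.056

Let s = a+b. The Beta variance is μ(1−μ)/(s+1).
So s+1 = μ(1−μ)/σ² = (0.51×0.49)/0.0481 = 0.2499/0.0481 = 5.1954, giving s = 4.1954.
Then a = μs = 0.51×4.1954 = 2.140 and b = (1−μ)s = 0.49×4.1954 = 2.056.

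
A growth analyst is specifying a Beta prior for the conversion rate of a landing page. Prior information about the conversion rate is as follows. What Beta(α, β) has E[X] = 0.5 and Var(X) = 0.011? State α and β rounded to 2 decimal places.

By moment matching, α+β = μ(1−μ)/σ² − 1 = (0.5·0.5)/0.011 − 1 = 22.7273 − 1 = 21.7273.
Since α/(α+β) = μ, α = 0.5·21.7273 = 10.86 and β = 0.5·21.7273 = 10.86.

α = 10.86, β = 10.86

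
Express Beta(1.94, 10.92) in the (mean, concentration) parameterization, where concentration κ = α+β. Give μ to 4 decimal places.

μ = 0.1509, κ = 12.86

κ = α+β = 1.94+10.92 = 12.86; μ = α/κ = 1.94/12.86 = 0.1509.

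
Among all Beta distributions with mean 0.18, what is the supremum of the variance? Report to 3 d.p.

0.148

For fixed mean μ the Beta variance is μ(1−μ)/(α+β+1), increasing as α+β decreases.
Its least upper bound (not attained) is μ(1−μ) = 0.18·0.82 = 0.148.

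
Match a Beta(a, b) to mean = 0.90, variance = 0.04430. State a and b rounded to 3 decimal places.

Let s = a+b. The Beta variance is μ(1−μ)/(s+1).
So s+1 = μ(1−μ)/σ² = (0.90×0.10)/0.04430 = 0.0900/0.04430 = 2.0316, giving s = 1.0316.
Then a = μs = 0.90×1.0316 = 0.928 and b = (1−μ)s = 0.10×1.0316 = 0.103.

a = 0.928, b = 0.103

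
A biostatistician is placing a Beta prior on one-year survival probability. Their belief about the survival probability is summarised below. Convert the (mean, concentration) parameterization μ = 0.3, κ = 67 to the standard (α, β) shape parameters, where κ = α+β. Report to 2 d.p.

α = 20.10, β = 46.90

Split κ in proportion μ : (1−μ): α = 0.3·67 = 20.10, β = 67 − 20.10 = 46.90.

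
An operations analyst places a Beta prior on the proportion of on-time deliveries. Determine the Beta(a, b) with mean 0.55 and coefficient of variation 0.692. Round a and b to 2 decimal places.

a = 0.39, b = 0.32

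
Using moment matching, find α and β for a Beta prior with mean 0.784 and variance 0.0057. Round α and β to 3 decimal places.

α = 22.508, β = 6.201

By moment matching, α+β = μ(1−μ)/σ² − 1 = (0.784·0.216)/0.0057 − 1 = 29.7095 − 1 = 28.7095.
Since α/(α+β) = μ, α = 0.784·28.7095 = 22.508 and β = 0.216·28.7095 = 6.201.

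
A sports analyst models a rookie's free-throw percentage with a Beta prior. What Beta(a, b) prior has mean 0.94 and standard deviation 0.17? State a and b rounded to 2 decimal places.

a = 0.89, b = 0.06

Variance = 0.17² = 0.0289. The moment-matching identity a+b = μ(1−μ)/Var − 1 gives
a+b = 0.0564/0.0289 − 1 = 0.9516, so a = μ·0.9516 = 0.89 and b = (1−μ)·0.9516 = 0.06.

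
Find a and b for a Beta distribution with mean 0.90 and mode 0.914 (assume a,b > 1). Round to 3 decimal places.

With s = a+b: μ = a/s and mode = (a−1)/(s−2). Eliminating a = μs,
μs − 1 = m(s−2) ⇒ s(μ−m) = 1−2m ⇒ s = -0.828/-0.014 = 59.1429.
So a = μs = 53.229, b = (1−μ)s = 5.914.

a = 53.229, b = 5.914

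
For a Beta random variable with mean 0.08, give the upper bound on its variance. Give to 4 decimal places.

0.0736

For fixed mean μ the Beta variance is μ(1−μ)/(α+β+1), increasing as α+β decreases.
Its least upper bound (not attained) is μ(1−μ) = 0.08·0.92 = 0.0736.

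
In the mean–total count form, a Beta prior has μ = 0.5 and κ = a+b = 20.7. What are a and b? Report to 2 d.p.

a = μκ = 0.5×20.7 = 10.35 and b = (1−μ)κ = 0.5×20.7 = 10.35.

a = 10.35, b = 10.35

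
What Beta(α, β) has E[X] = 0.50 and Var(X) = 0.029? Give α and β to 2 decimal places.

α = 3.81, β = 3.81

Write ν = α+β; then α = μν and Var = μ(1−μ)/(ν+1).
ν = μ(1−μ)/Var − 1 = 0.2500/0.029 − 1 = 7.6207.
α = 0.50·7.6207 = 3.81, β = 0.50·7.6207 = 3.81.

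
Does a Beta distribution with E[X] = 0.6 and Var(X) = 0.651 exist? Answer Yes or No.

The Beta variance bound is σ² < μ(1−μ).
Here μ(1−μ) = 0.6×0.4 = 0.24, and 0.651 ≥ 0.24.

No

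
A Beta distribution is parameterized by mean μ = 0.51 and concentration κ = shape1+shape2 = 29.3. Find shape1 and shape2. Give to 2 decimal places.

shape1 = μκ = 0.51×29.3 = 14.94 and shape2 = (1−μ)κ = 0.49×29.3 = 14.36.

shape1 = 14.94, shape2 = 14.36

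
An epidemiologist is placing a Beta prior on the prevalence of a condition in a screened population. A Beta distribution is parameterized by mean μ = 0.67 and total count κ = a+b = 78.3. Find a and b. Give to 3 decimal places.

a = 52.461, b = 25.839

a = μκ = 0.67×78.3 = 52.461 and b = (1−μ)κ = 0.33×78.3 = 25.839.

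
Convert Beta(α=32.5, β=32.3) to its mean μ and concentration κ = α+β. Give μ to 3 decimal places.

μ = 0.502, κ = 64.8

κ = α+β = 32.5+32.3 = 64.8; μ = α/κ = 32.5/64.8 = 0.502.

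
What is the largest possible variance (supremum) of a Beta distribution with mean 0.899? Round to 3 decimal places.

0.091

For fixed mean μ the Beta variance is μ(1−μ)/(α+β+1), increasing as α+β decreases.
Its least upper bound (not attained) is μ(1−μ) = 0.899·0.101 = 0.091.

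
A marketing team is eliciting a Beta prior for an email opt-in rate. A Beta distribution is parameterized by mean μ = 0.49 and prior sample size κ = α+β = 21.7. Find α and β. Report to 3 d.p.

α = 10.633, β = 11.067

α = μκ = 0.49×21.7 = 10.633 and β = (1−μ)κ = 0.51×21.7 = 11.067.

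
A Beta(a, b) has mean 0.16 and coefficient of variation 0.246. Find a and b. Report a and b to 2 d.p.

a = 13.72, b = 72.03

Var = (CV·μ)² = (0.246×0.16)² = 0.001549.
a+b = μ(1−μ)/Var − 1 = 0.1344/0.001549 − 1 = 85.7539.
Thus a = 0.16·85.7539 = 13.72 and b = 0.84·85.7539 = 72.03.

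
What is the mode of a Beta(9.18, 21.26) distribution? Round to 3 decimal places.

0.288

The density x^(α−1)(1−x)^(β−1) is maximised at (α−1)/(α+β−2) = 8.18/28.44 = 0.288.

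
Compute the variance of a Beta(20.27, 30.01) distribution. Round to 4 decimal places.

μ = 20.27/50.28 = 0.403142; Var = μ(1−μ)/(α+β+1) = 0.2406186/51.28 = 0.0047.

0.0047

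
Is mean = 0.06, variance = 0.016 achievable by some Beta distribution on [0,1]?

Yes

For any Beta, Var(X) < E[X]·(1−E[X]).
Here μ(1−μ) = 0.06×0.94 = 0.0564, and 0.016 < 0.0564.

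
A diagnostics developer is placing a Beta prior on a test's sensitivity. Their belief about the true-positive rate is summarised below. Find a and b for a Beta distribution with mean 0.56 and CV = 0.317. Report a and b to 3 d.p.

a = 3.819, b = 3.000

Var = (CV·μ)² = (0.317×0.56)² = 0.031513.
a+b = μ(1−μ)/Var − 1 = 0.2464/0.031513 − 1 = 6.8189.
Thus a = 0.56·6.8189 = 3.819 and b = 0.44·6.8189 = 3.000.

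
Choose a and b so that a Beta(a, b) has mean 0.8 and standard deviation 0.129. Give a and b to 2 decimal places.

First σ² = 0.016641. Setting a = μn, b = (1−μ)n with n = a+b,
μ(1−μ)/(n+1) = 0.016641 ⇒ n+1 = 0.16/0.016641 = 9.6148 ⇒ n = 8.6148.
Hence a = 0.8×8.6148 = 6.89, b = 0.2×8.6148 = 1.72.

a = 6.89, b = 1.72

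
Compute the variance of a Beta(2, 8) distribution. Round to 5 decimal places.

μ = 2/10 = 0.200000; Var = μ(1−μ)/(α+β+1) = 0.1600000/11 = 0.01455.

0.01455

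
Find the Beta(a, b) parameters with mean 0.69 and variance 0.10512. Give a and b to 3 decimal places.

By moment matching, a+b = μ(1−μ)/σ² − 1 = (0.69·0.31)/0.10512 − 1 = 2.0348 − 1 = 1.0348.
Since a/(a+b) = μ, a = 0.69·1.0348 = 0.714 and b = 0.31·1.0348 = 0.321.

a = 0.714, b = 0.321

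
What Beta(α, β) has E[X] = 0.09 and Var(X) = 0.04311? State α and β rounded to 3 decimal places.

Write ν = α+β; then α = μν and Var = μ(1−μ)/(ν+1).
ν = μ(1−μ)/Var − 1 = 0.0819/0.04311 − 1 = 0.8998.
α = 0.09·0.8998 = 0.081, β = 0.91·0.8998 = 0.819.

α = 0.081, β = 0.819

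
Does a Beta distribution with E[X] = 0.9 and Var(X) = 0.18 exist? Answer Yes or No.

For any Beta, Var(X) < E[X]·(1−E[X]).
Here μ(1−μ) = 0.9×0.1 = 0.09, and 0.18 ≥ 0.09.

No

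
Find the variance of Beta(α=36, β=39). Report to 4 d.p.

0.0033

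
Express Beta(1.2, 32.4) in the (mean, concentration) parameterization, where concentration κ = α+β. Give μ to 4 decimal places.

μ = 0.0357, κ = 33.6

κ = α+β = 1.2+32.4 = 33.6; μ = α/κ = 1.2/33.6 = 0.0357.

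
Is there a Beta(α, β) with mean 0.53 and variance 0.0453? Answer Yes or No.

Yes

The Beta variance bound is σ² < μ(1−μ).
Here μ(1−μ) = 0.53×0.47 = 0.2491, and 0.0453 < 0.2491.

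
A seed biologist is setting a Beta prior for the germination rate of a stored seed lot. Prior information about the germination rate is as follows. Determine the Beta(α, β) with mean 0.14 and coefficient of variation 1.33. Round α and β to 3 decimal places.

Var = (CV·μ)² = (1.33×0.14)² = 0.034670.
α+β = μ(1−μ)/Var − 1 = 0.1204/0.034670 − 1 = 2.4727.
Thus α = 0.14·2.4727 = 0.346 and β = 0.86·2.4727 = 2.127.

α = 0.346, β = 2.127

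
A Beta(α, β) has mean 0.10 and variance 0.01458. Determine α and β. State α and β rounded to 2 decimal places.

α = 0.52, β = 4.66

By moment matching, α+β = μ(1−μ)/σ² − 1 = (0.10·0.90)/0.01458 − 1 = 6.1728 − 1 = 5.1728.
Since α/(α+β) = μ, α = 0.10·5.1728 = 0.52 and β = 0.90·5.1728 = 4.66.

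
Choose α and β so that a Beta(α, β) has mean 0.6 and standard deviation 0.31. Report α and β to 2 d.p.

α = 0.90, β = 0.60

σ² = 0.31² = 0.0961.
With s = α+β, Var = μ(1−μ)/(s+1), so s+1 = (0.6×0.4)/0.0961 = 2.4974 and s = 1.4974.
α = μs = 0.90, β = (1−μ)s = 0.60.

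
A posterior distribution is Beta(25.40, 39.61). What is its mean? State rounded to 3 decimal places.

E[X] = α/(α+β) = 25.40/65.01 = 0.391.

0.391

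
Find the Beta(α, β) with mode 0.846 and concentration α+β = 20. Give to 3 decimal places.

α = 16.228, β = 3.772

Mode = (α−1)/(κ−2) with κ = α+β, so α−1 = 0.846·18 = 15.228.
α = 16.228; β = κ − α = 3.772.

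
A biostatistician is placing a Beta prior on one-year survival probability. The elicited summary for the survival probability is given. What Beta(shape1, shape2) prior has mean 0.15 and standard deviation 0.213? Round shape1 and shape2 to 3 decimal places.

σ² = 0.213² = 0.045369.
With s = shape1+shape2, Var = μ(1−μ)/(s+1), so s+1 = (0.15×0.85)/0.045369 = 2.8103 and s = 1.8103.
shape1 = μs = 0.272, shape2 = (1−μ)s = 1.539.

shape1 = 0.272, shape2 = 1.539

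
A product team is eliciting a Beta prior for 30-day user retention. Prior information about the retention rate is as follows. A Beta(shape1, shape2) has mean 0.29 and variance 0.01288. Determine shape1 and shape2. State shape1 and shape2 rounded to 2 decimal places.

Let s = shape1+shape2. The Beta variance is μ(1−μ)/(s+1).
So s+1 = μ(1−μ)/σ² = (0.29×0.71)/0.01288 = 0.2059/0.01288 = 15.9860, giving s = 14.9860.
Then shape1 = μs = 0.29×14.9860 = 4.35 and shape2 = (1−μ)s = 0.71×14.9860 = 10.64.

shape1 = 4.35, shape2 = 10.64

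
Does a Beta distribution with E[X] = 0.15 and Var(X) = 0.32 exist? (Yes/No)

For any Beta, Var(X) < E[X]·(1−E[X]).
Here μ(1−μ) = 0.15×0.85 = 0.1275, and 0.32 ≥ 0.1275.

No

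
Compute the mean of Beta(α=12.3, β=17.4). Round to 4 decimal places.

E[X] = α/(α+β) = 12.3/29.7 = 0.4141.

0.4141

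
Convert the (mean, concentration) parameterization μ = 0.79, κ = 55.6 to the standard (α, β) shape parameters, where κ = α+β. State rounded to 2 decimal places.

α = 43.92, β = 11.68

Split κ in proportion μ : (1−μ): α = 0.79·55.6 = 43.92, β = 55.6 − 43.92 = 11.68.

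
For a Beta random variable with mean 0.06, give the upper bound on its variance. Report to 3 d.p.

Var = μ(1−μ)/(α+β+1), which approaches μ(1−μ) as α+β → 0.
So the supremum is μ(1−μ) = 0.06×0.94 = 0.056.

0.056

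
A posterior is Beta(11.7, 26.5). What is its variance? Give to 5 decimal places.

0.00542

Var = αβ/[(α+β)²(α+β+1)] = (11.7×26.5)/(38.2²×39.2) = 310.05/57202.208 = 0.00542.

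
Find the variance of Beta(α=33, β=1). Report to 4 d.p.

0.0008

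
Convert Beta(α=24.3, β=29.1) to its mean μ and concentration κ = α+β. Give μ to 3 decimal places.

μ = 0.455, κ = 53.4

κ = α+β = 24.3+29.1 = 53.4; μ = α/κ = 24.3/53.4 = 0.455.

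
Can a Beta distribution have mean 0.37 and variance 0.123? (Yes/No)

Yes

For any Beta, Var(X) < E[X]·(1−E[X]).
Here μ(1−μ) = 0.37×0.63 = 0.2331, and 0.123 < 0.2331.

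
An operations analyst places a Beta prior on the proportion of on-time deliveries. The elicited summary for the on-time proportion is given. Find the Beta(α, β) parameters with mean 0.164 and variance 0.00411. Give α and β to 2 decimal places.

By moment matching, α+β = μ(1−μ)/σ² − 1 = (0.164·0.836)/0.00411 − 1 = 33.3586 − 1 = 32.3586.
Since α/(α+β) = μ, α = 0.164·32.3586 = 5.31 and β = 0.836·32.3586 = 27.05.

α = 5.31, β = 27.05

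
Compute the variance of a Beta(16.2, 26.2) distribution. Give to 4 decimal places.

Var = αβ/[(α+β)²(α+β+1)] = (16.2×26.2)/(42.4²×43.4) = 424.44/78022.784 = 0.0054.

0.0054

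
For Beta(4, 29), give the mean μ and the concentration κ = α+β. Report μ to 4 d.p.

κ = α+β = 4+29 = 33; μ = α/κ = 4/33 = 0.1212.

μ = 0.1212, κ = 33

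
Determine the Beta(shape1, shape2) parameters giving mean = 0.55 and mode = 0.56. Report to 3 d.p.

Let s = shape1+shape2. Mean gives shape1 = μs = 0.55s; mode gives (shape1−1)/(s−2) = 0.56.
Substituting: 0.55s − 1 = 0.56(s−2) = 0.56s − 1.12, so -0.01s = -0.12 and s = 12.0000.
Then shape1 = 0.55×12.0000 = 6.600 and shape2 = s−shape1 = 5.400.

shape1 = 6.600, shape2 = 5.400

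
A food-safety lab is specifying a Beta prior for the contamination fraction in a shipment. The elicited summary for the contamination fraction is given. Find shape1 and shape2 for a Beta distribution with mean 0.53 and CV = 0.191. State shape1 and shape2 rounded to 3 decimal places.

σ = CV·μ = 0.191×0.53 = 0.10123, so σ² = 0.010248.
s+1 = μ(1−μ)/σ² = 0.2491/0.010248 = 24.3083, so s = shape1+shape2 = 23.3083.
shape1 = μs = 12.353, shape2 = (1−μ)s = 10.955.

shape1 = 12.353, shape2 = 10.955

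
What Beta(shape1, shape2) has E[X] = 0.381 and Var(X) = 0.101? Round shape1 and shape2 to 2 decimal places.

Let s = shape1+shape2. The Beta variance is μ(1−μ)/(s+1).
So s+1 = μ(1−μ)/σ² = (0.381×0.619)/0.101 = 0.235839/0.101 = 2.3350, giving s = 1.3350.
Then shape1 = μs = 0.381×1.3350 = 0.51 and shape2 = (1−μ)s = 0.619×1.3350 = 0.83.

shape1 = 0.51, shape2 = 0.83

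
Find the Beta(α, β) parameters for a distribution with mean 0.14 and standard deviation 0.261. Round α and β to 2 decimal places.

α = 0.11, β = 0.66

First σ² = 0.068121. Setting α = μn, β = (1−μ)n with n = α+β,
μ(1−μ)/(n+1) = 0.068121 ⇒ n+1 = 0.1204/0.068121 = 1.7674 ⇒ n = 0.7674.
Hence α = 0.14×0.7674 = 0.11, β = 0.86×0.7674 = 0.66.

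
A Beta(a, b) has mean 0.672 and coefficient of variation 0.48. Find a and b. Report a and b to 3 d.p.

Var = (CV·μ)² = (0.48×0.672)² = 0.104045.
a+b = μ(1−μ)/Var − 1 = 0.220416/0.104045 − 1 = 1.1185.
Thus a = 0.672·1.1185 = 0.752 and b = 0.328·1.1185 = 0.367.

a = 0.752, b = 0.367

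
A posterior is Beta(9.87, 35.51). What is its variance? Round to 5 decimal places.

0.00367

Var = αβ/[(α+β)²(α+β+1)] = (9.87×35.51)/(45.38²×46.38) = 350.4837/95512.393272 = 0.00367.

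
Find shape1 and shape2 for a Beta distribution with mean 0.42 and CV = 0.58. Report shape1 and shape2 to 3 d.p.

Var = (CV·μ)² = (0.58×0.42)² = 0.059341.
shape1+shape2 = μ(1−μ)/Var − 1 = 0.2436/0.059341 − 1 = 3.1051.
Thus shape1 = 0.42·3.1051 = 1.304 and shape2 = 0.58·3.1051 = 1.801.

shape1 = 1.304, shape2 = 1.801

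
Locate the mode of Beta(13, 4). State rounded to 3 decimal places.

0.800

The density x^(α−1)(1−x)^(β−1) is maximised at (α−1)/(α+β−2) = 12/15 = 0.800.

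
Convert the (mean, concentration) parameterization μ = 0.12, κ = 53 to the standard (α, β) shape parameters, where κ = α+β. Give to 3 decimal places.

α = 6.360, β = 46.640

Split κ in proportion μ : (1−μ): α = 0.12·53 = 6.360, β = 53 − 6.360 = 46.640.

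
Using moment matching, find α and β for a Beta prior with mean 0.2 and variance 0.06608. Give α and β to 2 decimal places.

Write ν = α+β; then α = μν and Var = μ(1−μ)/(ν+1).
ν = μ(1−μ)/Var − 1 = 0.16/0.06608 − 1 = 1.4213.
α = 0.2·1.4213 = 0.28, β = 0.8·1.4213 = 1.14.

α = 0.28, β = 1.14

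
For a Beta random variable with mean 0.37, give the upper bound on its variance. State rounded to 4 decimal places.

0.2331

Var = μ(1−μ)/(α+β+1), which approaches μ(1−μ) as α+β → 0.
So the supremum is μ(1−μ) = 0.37×0.63 = 0.2331.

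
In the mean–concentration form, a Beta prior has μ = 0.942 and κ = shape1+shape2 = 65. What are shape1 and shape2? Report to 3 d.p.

shape1 = 61.230, shape2 = 3.770

Split κ in proportion μ : (1−μ): shape1 = 0.942·65 = 61.230, shape2 = 65 − 61.230 = 3.770.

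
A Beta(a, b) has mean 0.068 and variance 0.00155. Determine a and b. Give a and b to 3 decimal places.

Let s = a+b. The Beta variance is μ(1−μ)/(s+1).
So s+1 = μ(1−μ)/σ² = (0.068×0.932)/0.00155 = 0.063376/0.00155 = 40.8877, giving s = 39.8877.
Then a = μs = 0.068×39.8877 = 2.712 and b = (1−μ)s = 0.932×39.8877 = 37.175.

a = 2.712, b = 37.175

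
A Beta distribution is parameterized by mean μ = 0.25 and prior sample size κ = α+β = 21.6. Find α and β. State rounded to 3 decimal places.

α = 5.400, β = 16.200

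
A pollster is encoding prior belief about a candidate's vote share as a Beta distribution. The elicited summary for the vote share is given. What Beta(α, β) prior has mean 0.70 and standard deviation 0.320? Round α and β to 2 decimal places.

α = 0.74, β = 0.32

σ² = 0.320² = 0.102400.
With s = α+β, Var = μ(1−μ)/(s+1), so s+1 = (0.70×0.30)/0.102400 = 2.0508 and s = 1.0508.
α = μs = 0.74, β = (1−μ)s = 0.32.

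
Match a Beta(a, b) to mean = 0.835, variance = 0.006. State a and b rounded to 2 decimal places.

Let s = a+b. The Beta variance is μ(1−μ)/(s+1).
So s+1 = μ(1−μ)/σ² = (0.835×0.165)/0.006 = 0.137775/0.006 = 22.9625, giving s = 21.9625.
Then a = μs = 0.835×21.9625 = 18.34 and b = (1−μ)s = 0.165×21.9625 = 3.62.

a = 18.34, b = 3.62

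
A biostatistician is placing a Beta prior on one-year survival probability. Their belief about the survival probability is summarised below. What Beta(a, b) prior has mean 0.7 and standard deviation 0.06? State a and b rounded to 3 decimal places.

a = 40.133, b = 17.200

Variance = 0.06² = 0.0036. The moment-matching identity a+b = μ(1−μ)/Var − 1 gives
a+b = 0.21/0.0036 − 1 = 57.3333, so a = μ·57.3333 = 40.133 and b = (1−μ)·57.3333 = 17.200.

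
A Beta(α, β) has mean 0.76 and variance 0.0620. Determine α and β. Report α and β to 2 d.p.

Let s = α+β. The Beta variance is μ(1−μ)/(s+1).
So s+1 = μ(1−μ)/σ² = (0.76×0.24)/0.0620 = 0.1824/0.0620 = 2.9419, giving s = 1.9419.
Then α = μs = 0.76×1.9419 = 1.48 and β = (1−μ)s = 0.24×1.9419 = 0.47.

α = 1.48, β = 0.47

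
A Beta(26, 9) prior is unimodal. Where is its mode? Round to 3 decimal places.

The density x^(α−1)(1−x)^(β−1) is maximised at (α−1)/(α+β−2) = 25/33 = 0.758.

0.758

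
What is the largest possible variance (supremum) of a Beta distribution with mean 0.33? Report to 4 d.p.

For fixed mean μ the Beta variance is μ(1−μ)/(α+β+1), increasing as α+β decreases.
Its least upper bound (not attained) is μ(1−μ) = 0.33·0.67 = 0.2211.

0.2211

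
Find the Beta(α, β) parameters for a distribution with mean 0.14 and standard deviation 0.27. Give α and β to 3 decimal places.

α = 0.091, β = 0.560

σ² = 0.27² = 0.0729.
With s = α+β, Var = μ(1−μ)/(s+1), so s+1 = (0.14×0.86)/0.0729 = 1.6516 and s = 0.6516.
α = μs = 0.091, β = (1−μ)s = 0.560.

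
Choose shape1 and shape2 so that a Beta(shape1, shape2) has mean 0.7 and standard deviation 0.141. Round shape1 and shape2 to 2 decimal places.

shape1 = 6.69, shape2 = 2.87

σ² = 0.141² = 0.019881.
With s = shape1+shape2, Var = μ(1−μ)/(s+1), so s+1 = (0.7×0.3)/0.019881 = 10.5628 and s = 9.5628.
shape1 = μs = 6.69, shape2 = (1−μ)s = 2.87.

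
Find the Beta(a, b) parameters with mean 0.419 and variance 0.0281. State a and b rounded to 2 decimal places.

a = 3.21, b = 4.45

By moment matching, a+b = μ(1−μ)/σ² − 1 = (0.419·0.581)/0.0281 − 1 = 8.6633 − 1 = 7.6633.
Since a/(a+b) = μ, a = 0.419·7.6633 = 3.21 and b = 0.581·7.6633 = 4.45.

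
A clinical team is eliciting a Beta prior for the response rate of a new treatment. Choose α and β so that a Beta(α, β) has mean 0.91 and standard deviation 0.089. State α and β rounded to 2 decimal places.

First σ² = 0.007921. Setting α = μn, β = (1−μ)n with n = α+β,
μ(1−μ)/(n+1) = 0.007921 ⇒ n+1 = 0.0819/0.007921 = 10.3396 ⇒ n = 9.3396.
Hence α = 0.91×9.3396 = 8.50, β = 0.09×9.3396 = 0.84.

α = 8.50, β = 0.84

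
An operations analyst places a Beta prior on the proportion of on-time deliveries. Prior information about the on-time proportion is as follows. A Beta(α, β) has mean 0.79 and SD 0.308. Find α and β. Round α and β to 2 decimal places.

Variance = 0.308² = 0.094864. The moment-matching identity α+β = μ(1−μ)/Var − 1 gives
α+β = 0.1659/0.094864 − 1 = 0.7488, so α = μ·0.7488 = 0.59 and β = (1−μ)·0.7488 = 0.16.

α = 0.59, β = 0.16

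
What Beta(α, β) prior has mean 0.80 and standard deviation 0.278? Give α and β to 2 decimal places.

First σ² = 0.077284. Setting α = μn, β = (1−μ)n with n = α+β,
μ(1−μ)/(n+1) = 0.077284 ⇒ n+1 = 0.1600/0.077284 = 2.0703 ⇒ n = 1.0703.
Hence α = 0.80×1.0703 = 0.86, β = 0.20×1.0703 = 0.21.

α = 0.86, β = 0.21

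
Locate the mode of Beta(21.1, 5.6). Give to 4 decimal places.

0.8138

With α,β > 1, mode = (α−1)/(α+β−2) = 20.1/24.7 = 0.8138.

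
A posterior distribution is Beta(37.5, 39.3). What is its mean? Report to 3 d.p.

0.488

The Beta mean is α/(α+β) = 37.5/(37.5+39.3) = 0.488.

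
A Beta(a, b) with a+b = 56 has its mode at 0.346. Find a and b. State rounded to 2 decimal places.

a = 19.68, b = 36.32

Since the density peak of Beta(a,b) is at (a−1)/(a+b−2),
a = 1 + 0.346(56−2) = 19.68 and b = 56 − 19.68 = 36.32.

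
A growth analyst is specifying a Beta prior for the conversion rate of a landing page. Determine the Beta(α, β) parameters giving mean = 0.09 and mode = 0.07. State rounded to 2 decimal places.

Let s = α+β. Mean gives α = μs = 0.09s; mode gives (α−1)/(s−2) = 0.07.
Substituting: 0.09s − 1 = 0.07(s−2) = 0.07s − 0.14, so 0.02s = 0.86 and s = 43.0000.
Then α = 0.09×43.0000 = 3.87 and β = s−α = 39.13.

α = 3.87, β = 39.13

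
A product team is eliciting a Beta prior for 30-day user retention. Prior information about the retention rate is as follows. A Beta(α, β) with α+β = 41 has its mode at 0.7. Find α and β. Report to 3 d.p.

α = 28.300, β = 12.700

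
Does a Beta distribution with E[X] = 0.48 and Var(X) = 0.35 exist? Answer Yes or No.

No

For any Beta, Var(X) < E[X]·(1−E[X]).
Here μ(1−μ) = 0.48×0.52 = 0.2496, and 0.35 ≥ 0.2496.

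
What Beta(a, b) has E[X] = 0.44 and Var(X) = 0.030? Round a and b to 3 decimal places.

Let s = a+b. The Beta variance is μ(1−μ)/(s+1).
So s+1 = μ(1−μ)/σ² = (0.44×0.56)/0.030 = 0.2464/0.030 = 8.2133, giving s = 7.2133.
Then a = μs = 0.44×7.2133 = 3.174 and b = (1−μ)s = 0.56×7.2133 = 4.039.

a = 3.174, b = 4.039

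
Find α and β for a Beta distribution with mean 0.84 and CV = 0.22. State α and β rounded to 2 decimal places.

α = 2.47, β = 0.47

Var = (CV·μ)² = (0.22×0.84)² = 0.034151.
α+β = μ(1−μ)/Var − 1 = 0.1344/0.034151 − 1 = 2.9355.
Thus α = 0.84·2.9355 = 2.47 and β = 0.16·2.9355 = 0.47.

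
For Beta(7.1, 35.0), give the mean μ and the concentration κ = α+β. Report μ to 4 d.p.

μ = 0.1686, κ = 42.1

κ = α+β = 7.1+35.0 = 42.1; μ = α/κ = 7.1/42.1 = 0.1686.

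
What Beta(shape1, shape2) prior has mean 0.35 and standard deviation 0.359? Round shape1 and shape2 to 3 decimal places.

shape1 = 0.268, shape2 = 0.497

Variance = 0.359² = 0.128881. The moment-matching identity shape1+shape2 = μ(1−μ)/Var − 1 gives
shape1+shape2 = 0.2275/0.128881 − 1 = 0.7652, so shape1 = μ·0.7652 = 0.268 and shape2 = (1−μ)·0.7652 = 0.497.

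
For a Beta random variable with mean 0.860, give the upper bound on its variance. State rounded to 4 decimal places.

0.1204

For fixed mean μ the Beta variance is μ(1−μ)/(α+β+1), increasing as α+β decreases.
Its least upper bound (not attained) is μ(1−μ) = 0.860·0.140 = 0.1204.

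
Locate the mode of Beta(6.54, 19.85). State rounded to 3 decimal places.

0.227

The density x^(α−1)(1−x)^(β−1) is maximised at (α−1)/(α+β−2) = 5.54/24.39 = 0.227.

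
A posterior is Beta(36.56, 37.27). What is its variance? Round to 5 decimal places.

μ = 36.56/73.83 = 0.495192; Var = μ(1−μ)/(α+β+1) = 0.2499769/74.83 = 0.00334.

0.00334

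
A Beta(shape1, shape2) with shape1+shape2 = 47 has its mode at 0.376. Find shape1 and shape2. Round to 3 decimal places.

shape1 = 17.920, shape2 = 29.080

For shape1,shape2>1 the mode is (shape1−1)/(shape1+shape2−2), so shape1 = mode·(κ−2)+1 = 0.376×45+1 = 17.920.
And shape2 = (1−mode)·(κ−2)+1 = 0.624×45+1 = 29.080.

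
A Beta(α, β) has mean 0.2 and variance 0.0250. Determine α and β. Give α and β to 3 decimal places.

α = 1.080, β = 4.320

Write ν = α+β; then α = μν and Var = μ(1−μ)/(ν+1).
ν = μ(1−μ)/Var − 1 = 0.16/0.0250 − 1 = 5.4000.
α = 0.2·5.4000 = 1.080, β = 0.8·5.4000 = 4.320.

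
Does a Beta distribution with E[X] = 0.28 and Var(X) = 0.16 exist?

Yes

A Beta with mean μ has variance μ(1−μ)/(α+β+1) < μ(1−μ).
Here μ(1−μ) = 0.28×0.72 = 0.2016, and 0.16 < 0.2016.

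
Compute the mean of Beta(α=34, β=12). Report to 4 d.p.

E[X] = α/(α+β) = 34/46 = 0.7391.

0.7391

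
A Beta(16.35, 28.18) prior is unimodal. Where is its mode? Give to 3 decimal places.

0.361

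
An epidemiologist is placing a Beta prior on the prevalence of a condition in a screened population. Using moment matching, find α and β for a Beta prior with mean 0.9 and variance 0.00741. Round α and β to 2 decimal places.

α = 10.03, β = 1.11

By moment matching, α+β = μ(1−μ)/σ² − 1 = (0.9·0.1)/0.00741 − 1 = 12.1457 − 1 = 11.1457.
Since α/(α+β) = μ, α = 0.9·11.1457 = 10.03 and β = 0.1·11.1457 = 1.11.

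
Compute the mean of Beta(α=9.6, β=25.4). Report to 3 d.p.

E[X] = α/(α+β) = 9.6/35.0 = 0.274.

0.274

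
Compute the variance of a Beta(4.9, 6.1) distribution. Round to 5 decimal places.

0.02059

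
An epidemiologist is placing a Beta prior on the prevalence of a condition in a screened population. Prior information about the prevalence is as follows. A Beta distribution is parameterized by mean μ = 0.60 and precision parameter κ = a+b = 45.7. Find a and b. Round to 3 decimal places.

a = 27.420, b = 18.280

a = μκ = 0.60×45.7 = 27.420 and b = (1−μ)κ = 0.40×45.7 = 18.280.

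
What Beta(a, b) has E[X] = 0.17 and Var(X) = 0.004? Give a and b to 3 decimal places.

a = 5.827, b = 28.448

Write ν = a+b; then a = μν and Var = μ(1−μ)/(ν+1).
ν = μ(1−μ)/Var − 1 = 0.1411/0.004 − 1 = 34.2750.
a = 0.17·34.2750 = 5.827, b = 0.83·34.2750 = 28.448.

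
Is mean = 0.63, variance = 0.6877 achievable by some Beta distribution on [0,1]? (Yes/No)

No

For any Beta, Var(X) < E[X]·(1−E[X]).
Here μ(1−μ) = 0.63×0.37 = 0.2331, and 0.6877 ≥ 0.2331.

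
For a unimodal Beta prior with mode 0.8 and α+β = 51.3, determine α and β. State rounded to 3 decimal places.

α = 40.440, β = 10.860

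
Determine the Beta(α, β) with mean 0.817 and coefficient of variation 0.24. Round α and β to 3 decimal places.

α = 2.360, β = 0.529

Var = (CV·μ)² = (0.24×0.817)² = 0.038447.
α+β = μ(1−μ)/Var − 1 = 0.149511/0.038447 − 1 = 2.8887.
Thus α = 0.817·2.8887 = 2.360 and β = 0.183·2.8887 = 0.529.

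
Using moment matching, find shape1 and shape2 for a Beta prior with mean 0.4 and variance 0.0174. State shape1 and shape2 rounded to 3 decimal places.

shape1 = 5.117, shape2 = 7.676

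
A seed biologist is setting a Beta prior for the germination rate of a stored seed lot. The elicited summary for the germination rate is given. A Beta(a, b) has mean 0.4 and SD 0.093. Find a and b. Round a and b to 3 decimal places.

σ² = 0.093² = 0.008649.
With s = a+b, Var = μ(1−μ)/(s+1), so s+1 = (0.4×0.6)/0.008649 = 27.7489 and s = 26.7489.
a = μs = 10.700, b = (1−μ)s = 16.049.

a = 10.700, b = 16.049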